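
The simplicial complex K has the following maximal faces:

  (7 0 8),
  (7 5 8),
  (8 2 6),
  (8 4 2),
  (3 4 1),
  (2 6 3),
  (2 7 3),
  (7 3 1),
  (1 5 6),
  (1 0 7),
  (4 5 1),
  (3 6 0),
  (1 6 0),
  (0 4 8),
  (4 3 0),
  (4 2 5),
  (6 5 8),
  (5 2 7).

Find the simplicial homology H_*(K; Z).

K has 9 vertices, 27 edges, 18 triangles.
rank ∂_0 = 0, rank ∂_1 = 8 ⇒ b_0 = 9 − 0 − 8 = 1; all invariant factors of ∂_1 are 1 so no torsion. So H_0 ≅ Z.
rank ∂_1 = 8, rank ∂_2 = 18 ⇒ b_1 = 27 − 8 − 18 = 1; ∂_2 has invariant factor(s) [2] giving torsion. So H_1 ≅ Z ⊕ Z/2Z.
rank ∂_2 = 18, rank ∂_3 = 0 ⇒ b_2 = 18 − 18 − 0 = 0. So H_2 ≅ 0.

H_0 ≅ Z,  H_1 ≅ Z ⊕ Z/2Z,  H_2 = 0.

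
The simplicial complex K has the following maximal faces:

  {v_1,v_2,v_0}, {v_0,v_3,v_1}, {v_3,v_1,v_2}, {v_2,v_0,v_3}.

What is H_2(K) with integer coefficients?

Order the vertices as v_0 < v_1 < v_2 < v_3. Listing each simplex with vertices in this order, K has dimension 2 with simplices:

  0-simplices (4): [v_0], [v_1], [v_2], [v_3]
  1-simplices (6): [v_0,v_1], [v_0,v_2], [v_0,v_3], [v_1,v_2], [v_1,v_3], [v_2,v_3]
  2-simplices (4): [v_0,v_1,v_2], [v_0,v_1,v_3], [v_0,v_2,v_3], [v_1,v_2,v_3]

giving chain groups C_0 ≅ Z^4, C_1 ≅ Z^6, C_2 ≅ Z^4.

Boundary ∂_1: C_1 → C_0 maps an edge to its endpoints' difference, ∂[p,q] = q − p.
The resulting 4×6 matrix has rank 3, and its Smith normal form has invariant factors (1,1,1).

The boundary map ∂_2: C_2 → C_1 maps a triangle to the signed sum of its edges. For instance
  ∂[v_1,v_2,v_3] = [v_2,v_3] − [v_1,v_3] + [v_1,v_2],
  ∂[v_0,v_1,v_3] = [v_1,v_3] − [v_0,v_3] + [v_0,v_1].
As a 6×4 matrix over Z this has rank 3, with invariant factors (1,1,1).

Reading off H_k = ker ∂_k / im ∂_{k+1}:

  H_2: rank ker ∂_2 − rank ∂_3 = (4 − 3) − 0 = 1, and there is no ∂_3, so H_2 = Z.

H_2 ≅ Z.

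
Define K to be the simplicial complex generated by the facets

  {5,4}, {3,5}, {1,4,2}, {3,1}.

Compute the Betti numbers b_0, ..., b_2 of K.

b_0 = 1, b_1 = 1, b_2 = 0.

Take the total order 1 < 2 < 3 < 4 < 5 on the vertex set. Then K (dimension 2) consists of the simplices:

  0-simplices (5): [1], [2], [3], [4], [5]
  1-simplices (6): [1,2], [1,3], [1,4], [2,4], [3,5], [4,5]
  2-simplices (1): [1,2,4]

giving chain groups C_0 ≅ Z^5, C_1 ≅ Z^6, C_2 ≅ Z^1.

Boundary ∂_1: C_1 → C_0 maps an edge to its endpoints' difference, ∂[p,q] = q − p. For instance
  ∂[1,2] = [2] − [1].
The 5×6 boundary matrix has rank 4 and Smith normal form diag(1,1,1,1).

The boundary map ∂_2: C_2 → C_1 maps a triangle to the signed sum of its edges. For instance
  ∂[1,2,4] = [2,4] − [1,4] + [1,2].
The resulting 6×1 matrix has rank 1, and its Smith normal form has invariant factors (1).

Computing H_k = (kernel of ∂_k) / (image of ∂_{k+1}):

  H_0: rank C_0 − rank ∂_1 = 5 − 4 = 1, and the invariant factors of ∂_1 are all 1, so H_0 ≅ Z.
  H_1: rank ker ∂_1 − rank ∂_2 = (6 − 4) − 1 = 1, and the invariant factors of ∂_2 are all 1, so H_1 ≅ Z.
  H_2: rank ker ∂_2 − rank ∂_3 = (1 − 1) − 0 = 0, and there is no ∂_3, so H_2 ≅ 0.

As a check, the Euler characteristic is 5 − 6 + 1 = 0, which agrees with 1 − 1 + 0 = 0.

Hence the Betti numbers are b_0 = 1, b_1 = 1, b_2 = 0.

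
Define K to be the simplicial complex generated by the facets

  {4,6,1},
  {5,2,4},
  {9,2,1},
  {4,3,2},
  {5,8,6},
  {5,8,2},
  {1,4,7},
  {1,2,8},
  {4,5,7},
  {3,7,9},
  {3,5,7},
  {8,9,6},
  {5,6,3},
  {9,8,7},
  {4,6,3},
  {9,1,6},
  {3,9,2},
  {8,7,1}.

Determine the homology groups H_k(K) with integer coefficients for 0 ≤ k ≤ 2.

Take the total order 1 < 2 < 3 < 4 < 5 < 6 < 7 < 8 < 9 on the vertex set. Then K (dimension 2) consists of the simplices:

  0-simplices (9): [1], [2], [3], [4], [5], [6], [7], [8], [9]
  1-simplices (27): (27 of them)
  2-simplices (18): [1,2,8], [1,2,9], [1,4,6], [1,4,7], [1,6,9], [1,7,8], [2,3,4], [2,3,9], [2,4,5], [2,5,8], [3,4,6], [3,5,6], [3,5,7], [3,7,9], [4,5,7], [5,6,8], [6,8,9], [7,8,9]

so the chain groups are C_0 ≅ Z^9, C_1 ≅ Z^27, C_2 ≅ Z^18.

Boundary ∂_1: C_1 → C_0 is given by ∂[p,q] = [q] − [p].
The 9×27 boundary matrix has rank 8 and Smith normal form diag(1,1,1,1,1,1,1,1).

∂_2: C_2 → C_1 sends each 2-simplex [p,q,r] to [q,r] − [p,r] + [p,q]. For instance
  ∂[2,4,5] = [4,5] − [2,5] + [2,4],
  ∂[1,7,8] = [7,8] − [1,8] + [1,7].
As a 27×18 matrix over Z this has rank 18, with invariant factors (1,1,1,1,1,1,1,1,1,1,1,1,1,1,1,1,1,2).

Computing H_k = (kernel of ∂_k) / (image of ∂_{k+1}):

  H_0: rank C_0 − rank ∂_1 = 9 − 8 = 1, and the invariant factors of ∂_1 are all 1, so H_0 = Z.
  H_1: rank ker ∂_1 − rank ∂_2 = (27 − 8) − 18 = 1, and ∂_2 has invariant factor 2 > 1, so H_1 = Z ⊕ Z/2Z.
  H_2: rank ker ∂_2 − rank ∂_3 = (18 − 18) − 0 = 0, and there is no ∂_3, so H_2 = 0.

(K is a triangulation of the Klein bottle.)

H_0 = Z,  H_1 = Z ⊕ Z/2Z,  H_2 = 0.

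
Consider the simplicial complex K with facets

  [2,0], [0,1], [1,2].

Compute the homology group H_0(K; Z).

H_0 ≅ Z.

Order the vertices as 0 < 1 < 2. Listing each simplex with vertices in this order, K has dimension 1 with simplices:

  0-simplices (3): [0], [1], [2]
  1-simplices (3): [0,1], [0,2], [1,2]

so the chain groups are C_0 ≅ Z^3, C_1 ≅ Z^3.

Boundary ∂_1: C_1 → C_0 maps an edge to its endpoints' difference, ∂[p,q] = q − p. For instance
  ∂[0,1] = [1] − [0].
The 3×3 boundary matrix has rank 2 and Smith normal form diag(1,1).

From H_k ≅ ker(∂_k) / im(∂_{k+1}) we obtain:

  H_0: rank C_0 − rank ∂_1 = 3 − 2 = 1, and the invariant factors of ∂_1 are all 1, so H_0 = Z.

(K is a triangulation of the circle S^1.)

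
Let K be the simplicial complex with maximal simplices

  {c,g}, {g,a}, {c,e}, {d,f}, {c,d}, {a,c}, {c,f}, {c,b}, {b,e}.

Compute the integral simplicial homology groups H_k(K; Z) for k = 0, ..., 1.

H_0 ≅ Z,  H_1 ≅ Z^3.

Fix the vertex order a < b < c < d < e < f < g and write every simplex with vertices in increasing order. Then dim K = 1 and the simplices of K are:

  0-simplices (7): a, b, c, d, e, f, g
  1-simplices (9): ac, ag, bc, be, cd, ce, cf, cg, df

giving chain groups C_0 ≅ Z^7, C_1 ≅ Z^9.

The boundary map ∂_1: C_1 → C_0 is given by ∂[p,q] = [q] − [p]. For instance
  ∂ce = e − c.
The 7×9 boundary matrix has rank 6 and Smith normal form diag(1,1,1,1,1,1).

From H_k ≅ ker(∂_k) / im(∂_{k+1}) we obtain:

  H_0: rank C_0 − rank ∂_1 = 7 − 6 = 1, and the invariant factors of ∂_1 are all 1, so H_0 ≅ Z.
  H_1: rank ker ∂_1 − rank ∂_2 = (9 − 6) − 0 = 3, and there is no ∂_2, so H_1 ≅ Z^3.

As a check, the Euler characteristic is 7 − 9 = -2, which agrees with 1 − 3 = -2.
(K is a triangulation of a wedge of 3 circles.)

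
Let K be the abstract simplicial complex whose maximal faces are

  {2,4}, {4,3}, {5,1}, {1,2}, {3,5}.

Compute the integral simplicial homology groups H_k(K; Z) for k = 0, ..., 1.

We work with the vertex ordering 1 < 2 < 3 < 4 < 5. The simplices of K, each written with vertices in increasing order, are:

  0-simplices (5): [1], [2], [3], [4], [5]
  1-simplices (5): [1,2], [1,5], [2,4], [3,4], [3,5]

Hence C_0 ≅ Z^5, C_1 ≅ Z^5.

The boundary map ∂_1: C_1 → C_0 maps an edge to its endpoints' difference, ∂[p,q] = q − p.
This gives a 5×5 integer matrix of rank 4; reducing to Smith normal form yields diagonal entries (1,1,1,1).

Computing H_k = (kernel of ∂_k) / (image of ∂_{k+1}):

  H_0: rank C_0 − rank ∂_1 = 5 − 4 = 1, and the invariant factors of ∂_1 are all 1, so H_0 ≅ Z.
  H_1: rank ker ∂_1 − rank ∂_2 = (5 − 4) − 0 = 1, and there is no ∂_2, so H_1 ≅ Z.

H_0 ≅ Z,  H_1 ≅ Z.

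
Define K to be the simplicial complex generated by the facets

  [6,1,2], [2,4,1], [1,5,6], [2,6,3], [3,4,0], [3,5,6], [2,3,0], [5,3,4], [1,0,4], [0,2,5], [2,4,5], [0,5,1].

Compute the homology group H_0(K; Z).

H_0 = Z.

K has 7 vertices, 18 edges, 12 triangles.
rank ∂_0 = 0, rank ∂_1 = 6 ⇒ b_0 = 7 − 0 − 6 = 1; all invariant factors of ∂_1 are 1 so no torsion. So H_0 ≅ Z.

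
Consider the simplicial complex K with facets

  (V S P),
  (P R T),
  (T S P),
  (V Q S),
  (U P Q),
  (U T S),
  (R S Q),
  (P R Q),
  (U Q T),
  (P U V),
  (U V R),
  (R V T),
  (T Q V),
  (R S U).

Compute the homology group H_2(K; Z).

H_2 ≅ Z.

We work with the vertex ordering P < Q < R < S < T < U < V. The simplices of K, each written with vertices in increasing order, are:

  0-simplices (7): P, Q, R, S, T, U, V
  1-simplices (21): PQ, PR, PS, PT, PU, PV, QR, QS, QT, QU, QV, RS, RT, RU, RV, ST, SU, SV, TU, TV, UV
  2-simplices (14): PQR, PQU, PRT, PST, PSV, PUV, QRS, QSV, QTU, QTV, RSU, RTV, RUV, STU

Hence C_0 ≅ Z^7, C_1 ≅ Z^21, C_2 ≅ Z^14.

The boundary map ∂_1: C_1 → C_0 is given by ∂[p,q] = [q] − [p]. For instance
  ∂QV = V − Q.
The 7×21 boundary matrix has rank 6 and Smith normal form diag(1,1,1,1,1,1).

The boundary map ∂_2: C_2 → C_1 sends each 2-simplex [p,q,r] to [q,r] − [p,r] + [p,q]. For instance
  ∂QSV = SV − QV + QS,
  ∂QTU = TU − QU + QT.
As a 21×14 matrix over Z this has rank 13, with invariant factors (1,1,1,1,1,1,1,1,1,1,1,1,1).

Now H_k = ker ∂_k / im ∂_{k+1}, so:

  H_2: rank ker ∂_2 − rank ∂_3 = (14 − 13) − 0 = 1, and there is no ∂_3, so H_2 ≅ Z.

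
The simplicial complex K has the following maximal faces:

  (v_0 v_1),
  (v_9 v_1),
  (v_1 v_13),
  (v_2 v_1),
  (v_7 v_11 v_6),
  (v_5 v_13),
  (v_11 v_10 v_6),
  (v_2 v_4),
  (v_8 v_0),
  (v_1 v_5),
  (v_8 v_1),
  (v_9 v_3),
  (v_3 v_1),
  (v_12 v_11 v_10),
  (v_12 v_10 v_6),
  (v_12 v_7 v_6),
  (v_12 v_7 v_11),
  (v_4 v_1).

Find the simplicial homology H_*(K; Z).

Fix the vertex order v_0 < v_1 < v_2 < v_3 < v_4 < v_5 < v_6 < v_7 < v_8 < v_9 < v_10 < v_11 < v_12 < v_13 and write every simplex with vertices in increasing order. Then dim K = 2 and the simplices of K are:

  0-simplices (14): [v_0], [v_1], [v_2], [v_3], [v_4], [v_5], [v_6], [v_7], [v_8], [v_9], [v_10], [v_11], [v_12], [v_13]
  1-simplices (21): (21 of them)
  2-simplices (6): [v_6,v_7,v_11], [v_6,v_7,v_12], [v_6,v_10,v_11], [v_6,v_10,v_12], [v_7,v_11,v_12], [v_10,v_11,v_12]

Hence C_0 ≅ Z^14, C_1 ≅ Z^21, C_2 ≅ Z^6.

Boundary ∂_1: C_1 → C_0 is given by ∂[p,q] = [q] − [p]. For instance
  ∂[v_0,v_8] = [v_8] − [v_0].
The resulting 14×21 matrix has rank 12, and its Smith normal form has invariant factors (1,1,1,1,1,1,1,1,1,1,1,1).

The boundary map ∂_2: C_2 → C_1 maps a triangle to the signed sum of its edges. For instance
  ∂[v_6,v_7,v_12] = [v_7,v_12] − [v_6,v_12] + [v_6,v_7],
  ∂[v_6,v_10,v_11] = [v_10,v_11] − [v_6,v_11] + [v_6,v_10].
This gives a 21×6 integer matrix of rank 5; reducing to Smith normal form yields diagonal entries (1,1,1,1,1).

From H_k ≅ ker(∂_k) / im(∂_{k+1}) we obtain:

  H_0: rank C_0 − rank ∂_1 = 14 − 12 = 2, and the invariant factors of ∂_1 are all 1, so H_0 ≅ Z^2.
  H_1: rank ker ∂_1 − rank ∂_2 = (21 − 12) − 5 = 4, and the invariant factors of ∂_2 are all 1, so H_1 ≅ Z^4.
  H_2: rank ker ∂_2 − rank ∂_3 = (6 − 5) − 0 = 1, and there is no ∂_3, so H_2 ≅ Z.

H_0 ≅ Z^2,  H_1 ≅ Z^4,  H_2 ≅ Z.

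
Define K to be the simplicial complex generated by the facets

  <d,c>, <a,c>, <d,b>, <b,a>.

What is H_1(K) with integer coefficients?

H_1 ≅ Z.

We work with the vertex ordering a < b < c < d. The simplices of K, each written with vertices in increasing order, are:

  0-simplices (4): a, b, c, d
  1-simplices (4): ab, ac, bd, cd

giving chain groups C_0 ≅ Z^4, C_1 ≅ Z^4.

Boundary ∂_1: C_1 → C_0 is given by ∂[p,q] = [q] − [p]. For instance
  ∂bd = d − b.
The 4×4 boundary matrix has rank 3 and Smith normal form diag(1,1,1).

From H_k ≅ ker(∂_k) / im(∂_{k+1}) we obtain:

  H_1: rank ker ∂_1 − rank ∂_2 = (4 − 3) − 0 = 1, and there is no ∂_2, so H_1 ≅ Z.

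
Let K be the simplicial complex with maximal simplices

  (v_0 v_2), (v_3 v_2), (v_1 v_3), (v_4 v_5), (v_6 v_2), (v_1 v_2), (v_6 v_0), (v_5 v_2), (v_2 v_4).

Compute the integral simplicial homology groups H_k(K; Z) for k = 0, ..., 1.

H_0 ≅ Z,  H_1 ≅ Z^3.

Order the vertices as v_0 < v_1 < v_2 < v_3 < v_4 < v_5 < v_6. Listing each simplex with vertices in this order, K has dimension 1 with simplices:

  0-simplices (7): [v_0], [v_1], [v_2], [v_3], [v_4], [v_5], [v_6]
  1-simplices (9): [v_0,v_2], [v_0,v_6], [v_1,v_2], [v_1,v_3], [v_2,v_3], [v_2,v_4], [v_2,v_5], [v_2,v_6], [v_4,v_5]

Hence C_0 ≅ Z^7, C_1 ≅ Z^9.

∂_1: C_1 → C_0 is given by ∂[p,q] = [q] − [p]. For instance
  ∂[v_2,v_5] = [v_5] − [v_2].
As a 7×9 matrix over Z this has rank 6, with invariant factors (1,1,1,1,1,1).

Now H_k = ker ∂_k / im ∂_{k+1}, so:

  H_0: rank C_0 − rank ∂_1 = 7 − 6 = 1, and the invariant factors of ∂_1 are all 1, so H_0 = Z.
  H_1: rank ker ∂_1 − rank ∂_2 = (9 − 6) − 0 = 3, and there is no ∂_2, so H_1 = Z^3.

(K is a triangulation of a wedge of 3 circles.)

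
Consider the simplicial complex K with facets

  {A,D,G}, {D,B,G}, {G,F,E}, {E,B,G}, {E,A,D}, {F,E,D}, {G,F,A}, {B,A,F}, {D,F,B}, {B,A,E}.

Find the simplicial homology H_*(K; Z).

H_0 = Z,  H_1 = Z/2,  H_2 = 0.

We work with the vertex ordering A < B < D < E < F < G. The simplices of K, each written with vertices in increasing order, are:

  0-simplices (6): A, B, D, E, F, G
  1-simplices (15): AB, AD, AE, AF, AG, BD, BE, BF, BG, DE, DF, DG, EF, EG, FG
  2-simplices (10): ABE, ABF, ADE, ADG, AFG, BDF, BDG, BEG, DEF, EFG

Hence C_0 ≅ Z^6, C_1 ≅ Z^15, C_2 ≅ Z^10.

∂_1: C_1 → C_0 maps an edge to its endpoints' difference, ∂[p,q] = q − p.
This gives a 6×15 integer matrix of rank 5; reducing to Smith normal form yields diagonal entries (1,1,1,1,1).

∂_2: C_2 → C_1 sends each 2-simplex [p,q,r] to [q,r] − [p,r] + [p,q]. For instance
  ∂EFG = FG − EG + EF,
  ∂ADG = DG − AG + AD.
The resulting 15×10 matrix has rank 10, and its Smith normal form has invariant factors (1,1,1,1,1,1,1,1,1,2).

Computing H_k = (kernel of ∂_k) / (image of ∂_{k+1}):

  H_0: rank C_0 − rank ∂_1 = 6 − 5 = 1, and the invariant factors of ∂_1 are all 1, so H_0 = Z.
  H_1: rank ker ∂_1 − rank ∂_2 = (15 − 5) − 10 = 0, and ∂_2 has invariant factor 2 > 1, so H_1 = Z/2.
  H_2: rank ker ∂_2 − rank ∂_3 = (10 − 10) − 0 = 0, and there is no ∂_3, so H_2 = 0.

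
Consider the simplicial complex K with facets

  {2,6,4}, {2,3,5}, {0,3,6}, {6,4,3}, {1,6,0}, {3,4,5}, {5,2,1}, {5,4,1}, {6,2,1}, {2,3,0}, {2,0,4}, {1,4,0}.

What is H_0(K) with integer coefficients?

K has 7 vertices, 18 edges, 12 triangles.
rank ∂_0 = 0, rank ∂_1 = 6 ⇒ b_0 = 7 − 0 − 6 = 1; all invariant factors of ∂_1 are 1 so no torsion. So H_0 ≅ Z.

H_0 ≅ Z.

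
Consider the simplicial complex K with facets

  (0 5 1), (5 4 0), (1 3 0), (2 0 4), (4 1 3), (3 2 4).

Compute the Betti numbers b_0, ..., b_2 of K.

b_0 = 1, b_1 = 1, b_2 = 0.

Take the total order 0 < 1 < 2 < 3 < 4 < 5 on the vertex set. Then K (dimension 2) consists of the simplices:

  0-simplices (6): [0], [1], [2], [3], [4], [5]
  1-simplices (12): [0,1], [0,2], [0,3], [0,4], [0,5], [1,3], [1,4], [1,5], [2,3], [2,4], [3,4], [4,5]
  2-simplices (6): [0,1,3], [0,1,5], [0,2,4], [0,4,5], [1,3,4], [2,3,4]

Hence C_0 ≅ Z^6, C_1 ≅ Z^12, C_2 ≅ Z^6.

∂_1: C_1 → C_0 sends each edge [p,q] (with p < q) to q − p. For instance
  ∂[3,4] = [4] − [3].
This gives a 6×12 integer matrix of rank 5; reducing to Smith normal form yields diagonal entries (1,1,1,1,1).

Boundary ∂_2: C_2 → C_1 maps a triangle to the signed sum of its edges. For instance
  ∂[0,2,4] = [2,4] − [0,4] + [0,2],
  ∂[0,1,5] = [1,5] − [0,5] + [0,1].
This gives a 12×6 integer matrix of rank 6; reducing to Smith normal form yields diagonal entries (1,1,1,1,1,1).

Computing H_k = (kernel of ∂_k) / (image of ∂_{k+1}):

  H_0: rank C_0 − rank ∂_1 = 6 − 5 = 1, and the invariant factors of ∂_1 are all 1, so H_0 ≅ Z.
  H_1: rank ker ∂_1 − rank ∂_2 = (12 − 5) − 6 = 1, and the invariant factors of ∂_2 are all 1, so H_1 ≅ Z.
  H_2: rank ker ∂_2 − rank ∂_3 = (6 − 6) − 0 = 0, and there is no ∂_3, so H_2 ≅ 0.

As a check, the Euler characteristic is 6 − 12 + 6 = 0, which agrees with 1 − 1 + 0 = 0.

Hence the Betti numbers are b_0 = 1, b_1 = 1, b_2 = 0.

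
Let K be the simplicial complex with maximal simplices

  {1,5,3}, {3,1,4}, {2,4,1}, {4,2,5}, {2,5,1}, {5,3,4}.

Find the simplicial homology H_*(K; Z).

H_0 ≅ Z,  H_1 = 0,  H_2 ≅ Z.

Take the total order 1 < 2 < 3 < 4 < 5 on the vertex set. Then K (dimension 2) consists of the simplices:

  0-simplices (5): [1], [2], [3], [4], [5]
  1-simplices (9): [1,2], [1,3], [1,4], [1,5], [2,4], [2,5], [3,4], [3,5], [4,5]
  2-simplices (6): [1,2,4], [1,2,5], [1,3,4], [1,3,5], [2,4,5], [3,4,5]

Hence C_0 ≅ Z^5, C_1 ≅ Z^9, C_2 ≅ Z^6.

Boundary ∂_1: C_1 → C_0 sends each edge [p,q] (with p < q) to q − p. For instance
  ∂[2,4] = [4] − [2].
This gives a 5×9 integer matrix of rank 4; reducing to Smith normal form yields diagonal entries (1,1,1,1).

∂_2: C_2 → C_1 sends each 2-simplex [p,q,r] to [q,r] − [p,r] + [p,q]. For instance
  ∂[3,4,5] = [4,5] − [3,5] + [3,4],
  ∂[1,3,5] = [3,5] − [1,5] + [1,3].
As a 9×6 matrix over Z this has rank 5, with invariant factors (1,1,1,1,1).

Reading off H_k = ker ∂_k / im ∂_{k+1}:

  H_0: rank C_0 − rank ∂_1 = 5 − 4 = 1, and the invariant factors of ∂_1 are all 1, so H_0 ≅ Z.
  H_1: rank ker ∂_1 − rank ∂_2 = (9 − 4) − 5 = 0, and the invariant factors of ∂_2 are all 1, so H_1 ≅ 0.
  H_2: rank ker ∂_2 − rank ∂_3 = (6 − 5) − 0 = 1, and there is no ∂_3, so H_2 ≅ Z.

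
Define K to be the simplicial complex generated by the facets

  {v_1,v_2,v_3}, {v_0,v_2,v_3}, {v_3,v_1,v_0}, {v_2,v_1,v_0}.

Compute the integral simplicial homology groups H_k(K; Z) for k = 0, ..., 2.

K has 4 vertices, 6 edges, 4 triangles.
rank ∂_0 = 0, rank ∂_1 = 3 ⇒ b_0 = 4 − 0 − 3 = 1; all invariant factors of ∂_1 are 1 so no torsion. So H_0 ≅ Z.
rank ∂_1 = 3, rank ∂_2 = 3 ⇒ b_1 = 6 − 3 − 3 = 0; all invariant factors of ∂_2 are 1 so no torsion. So H_1 ≅ 0.
rank ∂_2 = 3, rank ∂_3 = 0 ⇒ b_2 = 4 − 3 − 0 = 1. So H_2 ≅ Z.

H_0 = Z,  H_1 = 0,  H_2 = Z.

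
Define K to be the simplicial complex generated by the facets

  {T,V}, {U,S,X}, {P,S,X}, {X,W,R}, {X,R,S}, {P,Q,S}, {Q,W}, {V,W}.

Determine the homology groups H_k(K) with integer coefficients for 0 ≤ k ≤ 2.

H_0 = Z,  H_1 = Z,  H_2 = 0.

We work with the vertex ordering P < Q < R < S < T < U < V < W < X. The simplices of K, each written with vertices in increasing order, are:

  0-simplices (9): P, Q, R, S, T, U, V, W, X
  1-simplices (14): PQ, PS, PX, QS, QW, RS, RW, RX, SU, SX, TV, UX, VW, WX
  2-simplices (5): PQS, PSX, RSX, RWX, SUX

giving chain groups C_0 ≅ Z^9, C_1 ≅ Z^14, C_2 ≅ Z^5.

The boundary map ∂_1: C_1 → C_0 maps an edge to its endpoints' difference, ∂[p,q] = q − p. For instance
  ∂PQ = Q − P.
This gives a 9×14 integer matrix of rank 8; reducing to Smith normal form yields diagonal entries (1,1,1,1,1,1,1,1).

∂_2: C_2 → C_1 acts by ∂[p,q,r] = [q,r] − [p,r] + [p,q]. For instance
  ∂PSX = SX − PX + PS,
  ∂SUX = UX − SX + SU.
This gives a 14×5 integer matrix of rank 5; reducing to Smith normal form yields diagonal entries (1,1,1,1,1).

Now H_k = ker ∂_k / im ∂_{k+1}, so:

  H_0: rank C_0 − rank ∂_1 = 9 − 8 = 1, and the invariant factors of ∂_1 are all 1, so H_0 = Z.
  H_1: rank ker ∂_1 − rank ∂_2 = (14 − 8) − 5 = 1, and the invariant factors of ∂_2 are all 1, so H_1 = Z.
  H_2: rank ker ∂_2 − rank ∂_3 = (5 − 5) − 0 = 0, and there is no ∂_3, so H_2 = 0.

As a check, the Euler characteristic is 9 − 14 + 5 = 0, which agrees with 1 − 1 + 0 = 0.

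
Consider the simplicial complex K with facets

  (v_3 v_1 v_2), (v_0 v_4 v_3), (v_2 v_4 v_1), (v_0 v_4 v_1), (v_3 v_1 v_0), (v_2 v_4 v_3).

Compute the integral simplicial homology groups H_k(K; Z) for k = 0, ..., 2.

Fix the vertex order v_0 < v_1 < v_2 < v_3 < v_4 and write every simplex with vertices in increasing order. Then dim K = 2 and the simplices of K are:

  0-simplices (5): [v_0], [v_1], [v_2], [v_3], [v_4]
  1-simplices (9): [v_0,v_1], [v_0,v_3], [v_0,v_4], [v_1,v_2], [v_1,v_3], [v_1,v_4], [v_2,v_3], [v_2,v_4], [v_3,v_4]
  2-simplices (6): [v_0,v_1,v_3], [v_0,v_1,v_4], [v_0,v_3,v_4], [v_1,v_2,v_3], [v_1,v_2,v_4], [v_2,v_3,v_4]

so the chain groups are C_0 ≅ Z^5, C_1 ≅ Z^9, C_2 ≅ Z^6.

∂_1: C_1 → C_0 is given by ∂[p,q] = [q] − [p]. For instance
  ∂[v_0,v_1] = [v_1] − [v_0].
The resulting 5×9 matrix has rank 4, and its Smith normal form has invariant factors (1,1,1,1).

The boundary map ∂_2: C_2 → C_1 sends each 2-simplex [p,q,r] to [q,r] − [p,r] + [p,q]. For instance
  ∂[v_1,v_2,v_4] = [v_2,v_4] − [v_1,v_4] + [v_1,v_2],
  ∂[v_2,v_3,v_4] = [v_3,v_4] − [v_2,v_4] + [v_2,v_3].
The resulting 9×6 matrix has rank 5, and its Smith normal form has invariant factors (1,1,1,1,1).

Now H_k = ker ∂_k / im ∂_{k+1}, so:

  H_0: rank C_0 − rank ∂_1 = 5 − 4 = 1, and the invariant factors of ∂_1 are all 1, so H_0 ≅ Z.
  H_1: rank ker ∂_1 − rank ∂_2 = (9 − 4) − 5 = 0, and the invariant factors of ∂_2 are all 1, so H_1 ≅ 0.
  H_2: rank ker ∂_2 − rank ∂_3 = (6 − 5) − 0 = 1, and there is no ∂_3, so H_2 ≅ Z.

As a check, the Euler characteristic is 5 − 9 + 6 = 2, which agrees with 1 − 0 + 1 = 2.

H_0 = Z,  H_1 = 0,  H_2 = Z.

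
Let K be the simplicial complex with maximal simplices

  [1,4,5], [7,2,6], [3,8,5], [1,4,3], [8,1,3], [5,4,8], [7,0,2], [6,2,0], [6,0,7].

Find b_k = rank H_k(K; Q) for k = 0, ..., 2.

b_0 = 2, b_1 = 1, b_2 = 1.

Order the vertices as 0 < 1 < 2 < 3 < 4 < 5 < 6 < 7 < 8. Listing each simplex with vertices in this order, K has dimension 2 with simplices:

  0-simplices (9): [0], [1], [2], [3], [4], [5], [6], [7], [8]
  1-simplices (16): [0,2], [0,6], [0,7], [1,3], [1,4], [1,5], [1,8], [2,6], [2,7], [3,4], [3,5], [3,8], [4,5], [4,8], [5,8], [6,7]
  2-simplices (9): [0,2,6], [0,2,7], [0,6,7], [1,3,4], [1,3,8], [1,4,5], [2,6,7], [3,5,8], [4,5,8]

Hence C_0 ≅ Z^9, C_1 ≅ Z^16, C_2 ≅ Z^9.

The boundary map ∂_1: C_1 → C_0 is given by ∂[p,q] = [q] − [p].
As a 9×16 matrix over Z this has rank 7, with invariant factors (1,1,1,1,1,1,1).

The boundary map ∂_2: C_2 → C_1 acts by ∂[p,q,r] = [q,r] − [p,r] + [p,q]. For instance
  ∂[1,3,8] = [3,8] − [1,8] + [1,3],
  ∂[0,6,7] = [6,7] − [0,7] + [0,6].
This gives a 16×9 integer matrix of rank 8; reducing to Smith normal form yields diagonal entries (1,1,1,1,1,1,1,1).

Computing H_k = (kernel of ∂_k) / (image of ∂_{k+1}):

  H_0: rank C_0 − rank ∂_1 = 9 − 7 = 2, and the invariant factors of ∂_1 are all 1, so H_0 = Z^2.
  H_1: rank ker ∂_1 − rank ∂_2 = (16 − 7) − 8 = 1, and the invariant factors of ∂_2 are all 1, so H_1 = Z.
  H_2: rank ker ∂_2 − rank ∂_3 = (9 − 8) − 0 = 1, and there is no ∂_3, so H_2 = Z.

Hence the Betti numbers are b_0 = 2, b_1 = 1, b_2 = 1.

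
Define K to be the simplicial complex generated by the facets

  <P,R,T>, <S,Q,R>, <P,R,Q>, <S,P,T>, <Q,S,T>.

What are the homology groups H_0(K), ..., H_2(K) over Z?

H_0 = Z,  H_1 = Z,  H_2 = 0.

Fix the vertex order P < Q < R < S < T and write every simplex with vertices in increasing order. Then dim K = 2 and the simplices of K are:

  0-simplices (5): P, Q, R, S, T
  1-simplices (10): PQ, PR, PS, PT, QR, QS, QT, RS, RT, ST
  2-simplices (5): PQR, PRT, PST, QRS, QST

Hence C_0 ≅ Z^5, C_1 ≅ Z^10, C_2 ≅ Z^5.

∂_1: C_1 → C_0 is given by ∂[p,q] = [q] − [p]. For instance
  ∂QT = T − Q.
As a 5×10 matrix over Z this has rank 4, with invariant factors (1,1,1,1).

∂_2: C_2 → C_1 acts by ∂[p,q,r] = [q,r] − [p,r] + [p,q]. For instance
  ∂QRS = RS − QS + QR,
  ∂QST = ST − QT + QS.
The 10×5 boundary matrix has rank 5 and Smith normal form diag(1,1,1,1,1).

Computing H_k = (kernel of ∂_k) / (image of ∂_{k+1}):

  H_0: rank C_0 − rank ∂_1 = 5 − 4 = 1, and the invariant factors of ∂_1 are all 1, so H_0 ≅ Z.
  H_1: rank ker ∂_1 − rank ∂_2 = (10 − 4) − 5 = 1, and the invariant factors of ∂_2 are all 1, so H_1 ≅ Z.
  H_2: rank ker ∂_2 − rank ∂_3 = (5 − 5) − 0 = 0, and there is no ∂_3, so H_2 ≅ 0.

As a check, the Euler characteristic is 5 − 10 + 5 = 0, which agrees with 1 − 1 + 0 = 0.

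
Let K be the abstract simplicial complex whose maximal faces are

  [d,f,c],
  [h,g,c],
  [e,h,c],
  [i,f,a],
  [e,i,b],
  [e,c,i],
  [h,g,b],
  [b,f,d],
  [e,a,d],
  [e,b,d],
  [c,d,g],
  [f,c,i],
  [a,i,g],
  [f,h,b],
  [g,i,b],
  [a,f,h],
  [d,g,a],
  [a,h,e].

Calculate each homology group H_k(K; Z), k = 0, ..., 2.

We work with the vertex ordering a < b < c < d < e < f < g < h < i. The simplices of K, each written with vertices in increasing order, are:

  0-simplices (9): a, b, c, d, e, f, g, h, i
  1-simplices (27): ad, ae, af, ag, ah, ai, bd, be, bf, bg, bh, bi, cd, ce, cf, cg, ch, ci, de, df, dg, eh, ei, fh, fi, gh, gi
  2-simplices (18): ade, adg, aeh, afh, afi, agi, bde, bdf, bei, bfh, bgh, bgi, cdf, cdg, ceh, cei, cfi, cgh

so the chain groups are C_0 ≅ Z^9, C_1 ≅ Z^27, C_2 ≅ Z^18.

Boundary ∂_1: C_1 → C_0 is given by ∂[p,q] = [q] − [p].
As a 9×27 matrix over Z this has rank 8, with invariant factors (1,1,1,1,1,1,1,1).

The boundary map ∂_2: C_2 → C_1 sends each 2-simplex [p,q,r] to [q,r] − [p,r] + [p,q]. For instance
  ∂bgh = gh − bh + bg,
  ∂cfi = fi − ci + cf.
This gives a 27×18 integer matrix of rank 17; reducing to Smith normal form yields diagonal entries (1,1,1,1,1,1,1,1,1,1,1,1,1,1,1,1,1).

Now H_k = ker ∂_k / im ∂_{k+1}, so:

  H_0: rank C_0 − rank ∂_1 = 9 − 8 = 1, and the invariant factors of ∂_1 are all 1, so H_0 ≅ Z.
  H_1: rank ker ∂_1 − rank ∂_2 = (27 − 8) − 17 = 2, and the invariant factors of ∂_2 are all 1, so H_1 ≅ Z^2.
  H_2: rank ker ∂_2 − rank ∂_3 = (18 − 17) − 0 = 1, and there is no ∂_3, so H_2 ≅ Z.

(K is a triangulation of the torus T^2.)

H_0 ≅ Z,  H_1 ≅ Z^2,  H_2 ≅ Z.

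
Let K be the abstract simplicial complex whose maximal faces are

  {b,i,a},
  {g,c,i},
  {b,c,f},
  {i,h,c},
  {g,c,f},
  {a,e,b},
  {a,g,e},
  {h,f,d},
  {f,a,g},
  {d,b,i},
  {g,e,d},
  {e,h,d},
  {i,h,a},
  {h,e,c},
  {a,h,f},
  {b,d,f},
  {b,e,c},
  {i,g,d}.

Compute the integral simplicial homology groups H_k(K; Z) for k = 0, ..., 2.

We work with the vertex ordering a < b < c < d < e < f < g < h < i. The simplices of K, each written with vertices in increasing order, are:

  0-simplices (9): a, b, c, d, e, f, g, h, i
  1-simplices (27): ab, ae, af, ag, ah, ai, bc, bd, be, bf, bi, ce, cf, cg, ch, ci, de, df, dg, dh, di, eg, eh, fg, fh, gi, hi
  2-simplices (18): abe, abi, aeg, afg, afh, ahi, bce, bcf, bdf, bdi, ceh, cfg, cgi, chi, deg, deh, dfh, dgi

so the chain groups are C_0 ≅ Z^9, C_1 ≅ Z^27, C_2 ≅ Z^18.

Boundary ∂_1: C_1 → C_0 maps an edge to its endpoints' difference, ∂[p,q] = q − p. For instance
  ∂eh = h − e.
This gives a 9×27 integer matrix of rank 8; reducing to Smith normal form yields diagonal entries (1,1,1,1,1,1,1,1).

Boundary ∂_2: C_2 → C_1 acts by ∂[p,q,r] = [q,r] − [p,r] + [p,q]. For instance
  ∂cgi = gi − ci + cg,
  ∂abe = be − ae + ab.
As a 27×18 matrix over Z this has rank 17, with invariant factors (1,1,1,1,1,1,1,1,1,1,1,1,1,1,1,1,1).

Computing H_k = (kernel of ∂_k) / (image of ∂_{k+1}):

  H_0: rank C_0 − rank ∂_1 = 9 − 8 = 1, and the invariant factors of ∂_1 are all 1, so H_0 = Z.
  H_1: rank ker ∂_1 − rank ∂_2 = (27 − 8) − 17 = 2, and the invariant factors of ∂_2 are all 1, so H_1 = Z^2.
  H_2: rank ker ∂_2 − rank ∂_3 = (18 − 17) − 0 = 1, and there is no ∂_3, so H_2 = Z.

H_0 ≅ Z,  H_1 ≅ Z^2,  H_2 ≅ Z.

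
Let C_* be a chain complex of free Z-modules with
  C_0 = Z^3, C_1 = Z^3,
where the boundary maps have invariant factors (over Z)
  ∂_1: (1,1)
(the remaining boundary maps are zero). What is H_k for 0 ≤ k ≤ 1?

H_0 ≅ Z,  H_1 ≅ Z.

H_0: b_0 = 3 − 0 − 2 = 1; torsion from ∂_1 factors > 1: none. So H_0 ≅ Z.
H_1: b_1 = 3 − 2 − 0 = 1; torsion from ∂_2 factors > 1: none. So H_1 ≅ Z.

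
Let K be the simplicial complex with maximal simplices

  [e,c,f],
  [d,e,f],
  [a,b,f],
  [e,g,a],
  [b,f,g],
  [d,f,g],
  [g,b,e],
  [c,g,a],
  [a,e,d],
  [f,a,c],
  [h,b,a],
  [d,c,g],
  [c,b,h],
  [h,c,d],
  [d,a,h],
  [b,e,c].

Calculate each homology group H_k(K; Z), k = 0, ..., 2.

H_0 = Z,  H_1 = Z^2,  H_2 = Z.

Take the total order a < b < c < d < e < f < g < h on the vertex set. Then K (dimension 2) consists of the simplices:

  0-simplices (8): a, b, c, d, e, f, g, h
  1-simplices (24): ab, ac, ad, ae, af, ag, ah, bc, be, bf, bg, bh, cd, ce, cf, cg, ch, de, df, dg, dh, ef, eg, fg
  2-simplices (16): abf, abh, acf, acg, ade, adh, aeg, bce, bch, beg, bfg, cdg, cdh, cef, def, dfg

so the chain groups are C_0 ≅ Z^8, C_1 ≅ Z^24, C_2 ≅ Z^16.

The boundary map ∂_1: C_1 → C_0 sends each edge [p,q] (with p < q) to q − p. For instance
  ∂be = e − b.
This gives a 8×24 integer matrix of rank 7; reducing to Smith normal form yields diagonal entries (1,1,1,1,1,1,1).

The boundary map ∂_2: C_2 → C_1 sends each 2-simplex [p,q,r] to [q,r] − [p,r] + [p,q]. For instance
  ∂acf = cf − af + ac,
  ∂abh = bh − ah + ab.
The resulting 24×16 matrix has rank 15, and its Smith normal form has invariant factors (1,1,1,1,1,1,1,1,1,1,1,1,1,1,1).

Computing H_k = (kernel of ∂_k) / (image of ∂_{k+1}):

  H_0: rank C_0 − rank ∂_1 = 8 − 7 = 1, and the invariant factors of ∂_1 are all 1, so H_0 = Z.
  H_1: rank ker ∂_1 − rank ∂_2 = (24 − 7) − 15 = 2, and the invariant factors of ∂_2 are all 1, so H_1 = Z^2.
  H_2: rank ker ∂_2 − rank ∂_3 = (16 − 15) − 0 = 1, and there is no ∂_3, so H_2 = Z.

As a check, the Euler characteristic is 8 − 24 + 16 = 0, which agrees with 1 − 2 + 1 = 0.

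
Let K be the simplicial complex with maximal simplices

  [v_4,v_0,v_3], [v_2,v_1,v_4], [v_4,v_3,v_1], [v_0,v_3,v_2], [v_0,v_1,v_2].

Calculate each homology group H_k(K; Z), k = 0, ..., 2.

Fix the vertex order v_0 < v_1 < v_2 < v_3 < v_4 and write every simplex with vertices in increasing order. Then dim K = 2 and the simplices of K are:

  0-simplices (5): [v_0], [v_1], [v_2], [v_3], [v_4]
  1-simplices (10): [v_0,v_1], [v_0,v_2], [v_0,v_3], [v_0,v_4], [v_1,v_2], [v_1,v_3], [v_1,v_4], [v_2,v_3], [v_2,v_4], [v_3,v_4]
  2-simplices (5): [v_0,v_1,v_2], [v_0,v_2,v_3], [v_0,v_3,v_4], [v_1,v_2,v_4], [v_1,v_3,v_4]

so the chain groups are C_0 ≅ Z^5, C_1 ≅ Z^10, C_2 ≅ Z^5.

Boundary ∂_1: C_1 → C_0 maps an edge to its endpoints' difference, ∂[p,q] = q − p.
The 5×10 boundary matrix has rank 4 and Smith normal form diag(1,1,1,1).

The boundary map ∂_2: C_2 → C_1 acts by ∂[p,q,r] = [q,r] − [p,r] + [p,q]. For instance
  ∂[v_0,v_2,v_3] = [v_2,v_3] − [v_0,v_3] + [v_0,v_2],
  ∂[v_1,v_3,v_4] = [v_3,v_4] − [v_1,v_4] + [v_1,v_3].
As a 10×5 matrix over Z this has rank 5, with invariant factors (1,1,1,1,1).

Now H_k = ker ∂_k / im ∂_{k+1}, so:

  H_0: rank C_0 − rank ∂_1 = 5 − 4 = 1, and the invariant factors of ∂_1 are all 1, so H_0 ≅ Z.
  H_1: rank ker ∂_1 − rank ∂_2 = (10 − 4) − 5 = 1, and the invariant factors of ∂_2 are all 1, so H_1 ≅ Z.
  H_2: rank ker ∂_2 − rank ∂_3 = (5 − 5) − 0 = 0, and there is no ∂_3, so H_2 ≅ 0.

As a check, the Euler characteristic is 5 − 10 + 5 = 0, which agrees with 1 − 1 + 0 = 0.

H_0 ≅ Z,  H_1 ≅ Z,  H_2 = 0.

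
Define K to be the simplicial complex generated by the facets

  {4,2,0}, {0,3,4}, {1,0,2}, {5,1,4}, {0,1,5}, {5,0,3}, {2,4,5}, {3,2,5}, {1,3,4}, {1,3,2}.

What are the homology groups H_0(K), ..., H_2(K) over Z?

H_0 ≅ Z,  H_1 ≅ Z/2Z,  H_2 = 0.

We work with the vertex ordering 0 < 1 < 2 < 3 < 4 < 5. The simplices of K, each written with vertices in increasing order, are:

  0-simplices (6): [0], [1], [2], [3], [4], [5]
  1-simplices (15): [0,1], [0,2], [0,3], [0,4], [0,5], [1,2], [1,3], [1,4], [1,5], [2,3], [2,4], [2,5], [3,4], [3,5], [4,5]
  2-simplices (10): [0,1,2], [0,1,5], [0,2,4], [0,3,4], [0,3,5], [1,2,3], [1,3,4], [1,4,5], [2,3,5], [2,4,5]

giving chain groups C_0 ≅ Z^6, C_1 ≅ Z^15, C_2 ≅ Z^10.

Boundary ∂_1: C_1 → C_0 sends each edge [p,q] (with p < q) to q − p.
The 6×15 boundary matrix has rank 5 and Smith normal form diag(1,1,1,1,1).

∂_2: C_2 → C_1 maps a triangle to the signed sum of its edges. For instance
  ∂[0,1,2] = [1,2] − [0,2] + [0,1],
  ∂[2,4,5] = [4,5] − [2,5] + [2,4].
As a 15×10 matrix over Z this has rank 10, with invariant factors (1,1,1,1,1,1,1,1,1,2).

From H_k ≅ ker(∂_k) / im(∂_{k+1}) we obtain:

  H_0: rank C_0 − rank ∂_1 = 6 − 5 = 1, and the invariant factors of ∂_1 are all 1, so H_0 ≅ Z.
  H_1: rank ker ∂_1 − rank ∂_2 = (15 − 5) − 10 = 0, and ∂_2 has invariant factor 2 > 1, so H_1 ≅ Z/2Z.
  H_2: rank ker ∂_2 − rank ∂_3 = (10 − 10) − 0 = 0, and there is no ∂_3, so H_2 ≅ 0.

As a check, the Euler characteristic is 6 − 15 + 10 = 1, which agrees with 1 − 0 + 0 = 1.
(K is a triangulation of the real projective plane RP^2.)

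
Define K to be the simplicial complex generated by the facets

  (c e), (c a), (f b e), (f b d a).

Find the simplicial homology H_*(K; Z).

K has 6 vertices, 10 edges, 5 triangles, 1 3-simplex.
rank ∂_0 = 0, rank ∂_1 = 5 ⇒ b_0 = 6 − 0 − 5 = 1; all invariant factors of ∂_1 are 1 so no torsion. So H_0 ≅ Z.
rank ∂_1 = 5, rank ∂_2 = 4 ⇒ b_1 = 10 − 5 − 4 = 1; all invariant factors of ∂_2 are 1 so no torsion. So H_1 ≅ Z.
rank ∂_2 = 4, rank ∂_3 = 1 ⇒ b_2 = 5 − 4 − 1 = 0; all invariant factors of ∂_3 are 1 so no torsion. So H_2 ≅ 0.
rank ∂_3 = 1, rank ∂_4 = 0 ⇒ b_3 = 1 − 1 − 0 = 0. So H_3 ≅ 0.

H_0 = Z,  H_1 = Z,  H_2 = 0,  H_3 = 0.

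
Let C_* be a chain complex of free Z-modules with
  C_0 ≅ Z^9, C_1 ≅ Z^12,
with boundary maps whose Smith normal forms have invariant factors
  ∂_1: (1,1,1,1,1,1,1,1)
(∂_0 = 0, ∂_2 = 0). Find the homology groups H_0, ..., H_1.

H_0: b_0 = 9 − 0 − 8 = 1; torsion from ∂_1 factors > 1: none. So H_0 = Z.
H_1: b_1 = 12 − 8 − 0 = 4; torsion from ∂_2 factors > 1: none. So H_1 = Z^4.

H_0 = Z,  H_1 = Z^4.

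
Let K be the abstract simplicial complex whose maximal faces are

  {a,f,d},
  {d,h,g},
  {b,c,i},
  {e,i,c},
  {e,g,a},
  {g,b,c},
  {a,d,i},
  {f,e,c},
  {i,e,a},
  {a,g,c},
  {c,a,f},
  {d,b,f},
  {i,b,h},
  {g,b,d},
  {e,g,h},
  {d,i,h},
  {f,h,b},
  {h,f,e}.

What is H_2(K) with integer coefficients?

H_2 ≅ 0.

Fix the vertex order a < b < c < d < e < f < g < h < i and write every simplex with vertices in increasing order. Then dim K = 2 and the simplices of K are:

  0-simplices (9): a, b, c, d, e, f, g, h, i
  1-simplices (27): ac, ad, ae, af, ag, ai, bc, bd, bf, bg, bh, bi, ce, cf, cg, ci, df, dg, dh, di, ef, eg, eh, ei, fh, gh, hi
  2-simplices (18): acf, acg, adf, adi, aeg, aei, bcg, bci, bdf, bdg, bfh, bhi, cef, cei, dgh, dhi, efh, egh

giving chain groups C_0 ≅ Z^9, C_1 ≅ Z^27, C_2 ≅ Z^18.

∂_1: C_1 → C_0 is given by ∂[p,q] = [q] − [p]. For instance
  ∂af = f − a.
The 9×27 boundary matrix has rank 8 and Smith normal form diag(1,1,1,1,1,1,1,1).

Boundary ∂_2: C_2 → C_1 maps a triangle to the signed sum of its edges. For instance
  ∂adf = df − af + ad,
  ∂dhi = hi − di + dh.
The resulting 27×18 matrix has rank 18, and its Smith normal form has invariant factors (1,1,1,1,1,1,1,1,1,1,1,1,1,1,1,1,1,2).

Computing H_k = (kernel of ∂_k) / (image of ∂_{k+1}):

  H_2: rank ker ∂_2 − rank ∂_3 = (18 − 18) − 0 = 0, and there is no ∂_3, so H_2 ≅ 0.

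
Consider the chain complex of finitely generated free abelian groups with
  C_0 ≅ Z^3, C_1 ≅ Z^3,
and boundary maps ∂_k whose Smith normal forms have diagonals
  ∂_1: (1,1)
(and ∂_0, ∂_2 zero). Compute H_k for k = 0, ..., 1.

H_0: b_0 = 3 − 0 − 2 = 1; torsion from ∂_1 factors > 1: none. So H_0 = Z.
H_1: b_1 = 3 − 2 − 0 = 1; torsion from ∂_2 factors > 1: none. So H_1 = Z.

H_0 = Z,  H_1 = Z.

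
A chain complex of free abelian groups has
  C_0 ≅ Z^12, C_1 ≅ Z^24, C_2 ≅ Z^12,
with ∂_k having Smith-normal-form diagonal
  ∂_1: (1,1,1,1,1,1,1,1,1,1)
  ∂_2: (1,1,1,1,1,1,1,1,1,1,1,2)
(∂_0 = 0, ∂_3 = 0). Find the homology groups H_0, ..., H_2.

H_0 = Z^2,  H_1 = Z^2 ⊕ Z/2Z,  H_2 = 0.

H_0: b_0 = 12 − 0 − 10 = 2; torsion from ∂_1 factors > 1: none. So H_0 = Z^2.
H_1: b_1 = 24 − 10 − 12 = 2; torsion from ∂_2 factors > 1: [2]. So H_1 = Z^2 ⊕ Z/2Z.
H_2: b_2 = 12 − 12 − 0 = 0; torsion from ∂_3 factors > 1: none. So H_2 = 0.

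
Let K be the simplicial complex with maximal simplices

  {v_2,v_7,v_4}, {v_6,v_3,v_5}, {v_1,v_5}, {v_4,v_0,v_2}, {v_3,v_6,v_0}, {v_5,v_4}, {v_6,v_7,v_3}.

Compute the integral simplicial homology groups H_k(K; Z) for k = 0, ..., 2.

H_0 = Z,  H_1 = Z^2,  H_2 = 0.

Fix the vertex order v_0 < v_1 < v_2 < v_3 < v_4 < v_5 < v_6 < v_7 and write every simplex with vertices in increasing order. Then dim K = 2 and the simplices of K are:

  0-simplices (8): [v_0], [v_1], [v_2], [v_3], [v_4], [v_5], [v_6], [v_7]
  1-simplices (14): [v_0,v_2], [v_0,v_3], [v_0,v_4], [v_0,v_6], [v_1,v_5], [v_2,v_4], [v_2,v_7], [v_3,v_5], [v_3,v_6], [v_3,v_7], [v_4,v_5], [v_4,v_7], [v_5,v_6], [v_6,v_7]
  2-simplices (5): [v_0,v_2,v_4], [v_0,v_3,v_6], [v_2,v_4,v_7], [v_3,v_5,v_6], [v_3,v_6,v_7]

Hence C_0 ≅ Z^8, C_1 ≅ Z^14, C_2 ≅ Z^5.

The boundary map ∂_1: C_1 → C_0 sends each edge [p,q] (with p < q) to q − p.
The resulting 8×14 matrix has rank 7, and its Smith normal form has invariant factors (1,1,1,1,1,1,1).

The boundary map ∂_2: C_2 → C_1 maps a triangle to the signed sum of its edges. For instance
  ∂[v_0,v_2,v_4] = [v_2,v_4] − [v_0,v_4] + [v_0,v_2],
  ∂[v_3,v_6,v_7] = [v_6,v_7] − [v_3,v_7] + [v_3,v_6].
The 14×5 boundary matrix has rank 5 and Smith normal form diag(1,1,1,1,1).

Now H_k = ker ∂_k / im ∂_{k+1}, so:

  H_0: rank C_0 − rank ∂_1 = 8 − 7 = 1, and the invariant factors of ∂_1 are all 1, so H_0 ≅ Z.
  H_1: rank ker ∂_1 − rank ∂_2 = (14 − 7) − 5 = 2, and the invariant factors of ∂_2 are all 1, so H_1 ≅ Z^2.
  H_2: rank ker ∂_2 − rank ∂_3 = (5 − 5) − 0 = 0, and there is no ∂_3, so H_2 ≅ 0.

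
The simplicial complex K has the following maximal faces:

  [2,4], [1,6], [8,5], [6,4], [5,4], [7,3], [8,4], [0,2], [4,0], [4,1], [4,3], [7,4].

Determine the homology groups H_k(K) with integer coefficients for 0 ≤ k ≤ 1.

H_0 = Z,  H_1 = Z^4.

K has 9 vertices, 12 edges.
rank ∂_0 = 0, rank ∂_1 = 8 ⇒ b_0 = 9 − 0 − 8 = 1; all invariant factors of ∂_1 are 1 so no torsion. So H_0 = Z.
rank ∂_1 = 8, rank ∂_2 = 0 ⇒ b_1 = 12 − 8 − 0 = 4. So H_1 = Z^4.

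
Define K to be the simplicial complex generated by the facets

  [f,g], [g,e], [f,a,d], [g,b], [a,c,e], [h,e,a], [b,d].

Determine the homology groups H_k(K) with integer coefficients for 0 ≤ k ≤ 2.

Take the total order a < b < c < d < e < f < g < h on the vertex set. Then K (dimension 2) consists of the simplices:

  0-simplices (8): a, b, c, d, e, f, g, h
  1-simplices (12): ac, ad, ae, af, ah, bd, bg, ce, df, eg, eh, fg
  2-simplices (3): ace, adf, aeh

Hence C_0 ≅ Z^8, C_1 ≅ Z^12, C_2 ≅ Z^3.

∂_1: C_1 → C_0 is given by ∂[p,q] = [q] − [p]. For instance
  ∂eh = h − e.
The 8×12 boundary matrix has rank 7 and Smith normal form diag(1,1,1,1,1,1,1).

∂_2: C_2 → C_1 acts by ∂[p,q,r] = [q,r] − [p,r] + [p,q]. For instance
  ∂ace = ce − ae + ac,
  ∂aeh = eh − ah + ae.
The 12×3 boundary matrix has rank 3 and Smith normal form diag(1,1,1).

Reading off H_k = ker ∂_k / im ∂_{k+1}:

  H_0: rank C_0 − rank ∂_1 = 8 − 7 = 1, and the invariant factors of ∂_1 are all 1, so H_0 = Z.
  H_1: rank ker ∂_1 − rank ∂_2 = (12 − 7) − 3 = 2, and the invariant factors of ∂_2 are all 1, so H_1 = Z^2.
  H_2: rank ker ∂_2 − rank ∂_3 = (3 − 3) − 0 = 0, and there is no ∂_3, so H_2 = 0.

H_0 = Z,  H_1 = Z^2,  H_2 = 0.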